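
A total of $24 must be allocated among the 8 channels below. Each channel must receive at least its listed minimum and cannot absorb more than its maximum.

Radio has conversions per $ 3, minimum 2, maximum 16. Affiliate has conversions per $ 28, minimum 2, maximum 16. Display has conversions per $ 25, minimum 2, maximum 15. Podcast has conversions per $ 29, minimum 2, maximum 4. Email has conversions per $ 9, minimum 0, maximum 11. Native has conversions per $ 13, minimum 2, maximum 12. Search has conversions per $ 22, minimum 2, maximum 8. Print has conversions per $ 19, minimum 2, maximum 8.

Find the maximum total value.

560

Meeting every minimum uses 2+2+2+2+0+2+2+2 = 14 $, leaving 10.
Order the channels by conversions per $: Podcast 29 > Affiliate 28 > Display 25 > Search 22 > Print 19 > Native 13 > Email 9 > Radio 3.
Give Podcast 2 more to hit its cap of 4 → 8 left.
Affiliate has room for 14 more but only 8 remain, so it gets 10.
Total = 3×2 + 28×10 + 25×2 + 29×4 + 13×2 + 22×2 + 19×2 = 560.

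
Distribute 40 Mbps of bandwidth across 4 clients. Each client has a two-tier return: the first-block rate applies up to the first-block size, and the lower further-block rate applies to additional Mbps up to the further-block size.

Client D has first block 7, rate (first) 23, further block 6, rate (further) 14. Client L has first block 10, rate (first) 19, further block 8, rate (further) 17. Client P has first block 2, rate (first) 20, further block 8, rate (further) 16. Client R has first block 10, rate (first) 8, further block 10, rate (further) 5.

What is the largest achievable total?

725

Treat each block as its own option and order by rate: Client D/tier1 23 > Client P/tier1 20 > Client L/tier1 19 > Client L/tier2 17 > Client P/tier2 16 > Client D/tier2 14 > Client R/tier1 8 > Client R/tier2 5.
Client D/tier1 (23): +7 ; 33 left.
Fill Client P tier1 block (2 at 20) ; 31 left.
Client L/tier1 (19): +10 ; 21 left.
Client L/tier2 (17): +8 ; 13 left.
Fill Client P tier2 block (8 at 16) ; 5 left.
5 remain; put them into Client D tier2 at 14.
Total = 23×7 + 20×2 + 19×10 + 17×8 + 16×8 + 14×5 = 725.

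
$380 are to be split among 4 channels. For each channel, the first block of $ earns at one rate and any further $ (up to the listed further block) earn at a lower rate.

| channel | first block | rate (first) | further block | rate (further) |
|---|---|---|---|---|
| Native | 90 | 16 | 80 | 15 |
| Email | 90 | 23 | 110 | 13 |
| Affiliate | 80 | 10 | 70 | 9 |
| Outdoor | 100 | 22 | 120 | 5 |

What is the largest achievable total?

7170

Order all 8 blocks by rate: Email/first 23 > Outdoor/first 22 > Native/first 16 > Native/second 15 > Email/second 13 > Affiliate/first 10 > Affiliate/second 9 > Outdoor/second 5.
Email first at 23: fill all 90 — 290 left.
Outdoor first at 22: fill all 100 — 190 left.
Native/first (16): +90 — 100 left.
Native second at 15: fill all 80 — 20 left.
Email second at 13: only 20 left, fill 20.
Total = 23×90 + 22×100 + 16×90 + 15×80 + 13×20 = 7170.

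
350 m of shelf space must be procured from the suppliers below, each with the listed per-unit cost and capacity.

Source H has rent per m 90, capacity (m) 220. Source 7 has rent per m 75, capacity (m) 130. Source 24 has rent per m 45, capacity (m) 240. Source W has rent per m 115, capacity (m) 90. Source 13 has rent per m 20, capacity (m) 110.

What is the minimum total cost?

Fill from the cheapest supplier first.
Take 110 from Source 13 at 20 — need 240 more.
Take 240 from Source 24 at 45 — need 0 more.
Source 7, Source H, Source W: unused.
Cost = 110×20 + 240×45 = 13000.

13000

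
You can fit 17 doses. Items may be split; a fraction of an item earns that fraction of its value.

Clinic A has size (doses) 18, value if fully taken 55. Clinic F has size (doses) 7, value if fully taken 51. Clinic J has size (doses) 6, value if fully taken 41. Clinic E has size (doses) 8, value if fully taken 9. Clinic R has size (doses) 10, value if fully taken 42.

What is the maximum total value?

Sort by value density: Clinic F 51/7≈7.29, Clinic J 41/6≈6.83, Clinic R 42/10≈4.2, Clinic A 55/18≈3.06, Clinic E 9/8≈1.12.
All 7 doses of Clinic F fit (value 51) → 10 remain.
All 6 doses of Clinic J fit (value 41) → 4 remain.
4 doses left: a 4/10 share of Clinic R gives 42×4/10 = 16.8.
Total value = 108.8.

108.8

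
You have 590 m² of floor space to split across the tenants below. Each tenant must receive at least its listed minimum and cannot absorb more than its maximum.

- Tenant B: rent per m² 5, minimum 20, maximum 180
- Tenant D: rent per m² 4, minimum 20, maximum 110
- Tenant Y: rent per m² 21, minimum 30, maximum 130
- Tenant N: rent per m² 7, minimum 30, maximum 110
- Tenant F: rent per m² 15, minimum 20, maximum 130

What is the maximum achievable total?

6510

Meeting every minimum uses 20+20+30+30+20 = 120 m², leaving 470.
Order the tenants by rent per m²: Tenant Y 21 > Tenant F 15 > Tenant N 7 > Tenant B 5 > Tenant D 4.
Give Tenant Y 100 more to hit its cap of 130 → 370 left.
Tenant F: +110 to 130 (cap) → 260 left.
Give Tenant N 80 more to hit its cap of 110 → 180 left.
Tenant B: +160 to 180 (cap) → 20 left.
Only 20 left; Tenant D takes them to reach 40.
Total = 5×180 + 4×40 + 21×130 + 7×110 + 15×130 = 6510.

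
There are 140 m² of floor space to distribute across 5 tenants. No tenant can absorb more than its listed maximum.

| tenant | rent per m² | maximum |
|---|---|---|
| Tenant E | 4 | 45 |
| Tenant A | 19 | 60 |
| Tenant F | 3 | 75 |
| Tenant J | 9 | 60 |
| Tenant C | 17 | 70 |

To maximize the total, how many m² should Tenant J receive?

10

Highest rent per m² first: Tenant A 19 > Tenant C 17 > Tenant J 9 > Tenant E 4 > Tenant F 3.
Tenant A: +60 to 60 (cap) → 80 left.
Tenant C: +70 to 70 (cap) → 10 left.
Tenant J: +10 (room for 60) → 10. Pool exhausted.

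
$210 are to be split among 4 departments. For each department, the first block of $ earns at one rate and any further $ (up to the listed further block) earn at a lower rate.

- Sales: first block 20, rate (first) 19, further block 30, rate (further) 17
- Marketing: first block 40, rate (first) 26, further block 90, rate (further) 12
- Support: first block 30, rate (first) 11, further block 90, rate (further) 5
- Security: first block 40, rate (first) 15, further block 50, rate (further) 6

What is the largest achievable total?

Treat each block as its own option and order by rate: Marketing/first 26 > Sales/first 19 > Sales/second 17 > Security/first 15 > Marketing/second 12 > Support/first 11 > Security/second 6 > Support/second 5.
Fill Marketing first block (40 at 26) → 170 left.
Sales/first (19): +20 → 150 left.
Sales second at 17: fill all 30 → 120 left.
Fill Security first block (40 at 15) → 80 left.
Marketing/second: +80 of 90 at 12; pool empty.
Total = 26×40 + 19×20 + 17×30 + 15×40 + 12×80 = 3490.

3490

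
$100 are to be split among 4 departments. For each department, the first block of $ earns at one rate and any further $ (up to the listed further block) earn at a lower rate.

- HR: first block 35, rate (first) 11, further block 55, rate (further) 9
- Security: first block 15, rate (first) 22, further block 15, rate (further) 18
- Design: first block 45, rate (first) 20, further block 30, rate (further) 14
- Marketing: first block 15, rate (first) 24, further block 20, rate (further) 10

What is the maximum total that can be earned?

Rank every tier by rate: Marketing/tier1 24 > Security/tier1 22 > Design/tier1 20 > Security/tier2 18 > Design/tier2 14 > HR/tier1 11 > Marketing/tier2 10 > HR/tier2 9.
Marketing/tier1 (24): +15 — 85 left.
Security/tier1 (22): +15 — 70 left.
Fill Design tier1 block (45 at 20) — 25 left.
Fill Security tier2 block (15 at 18) — 10 left.
10 remain; put them into Design tier2 at 14.
Total = 24×15 + 22×15 + 20×45 + 18×15 + 14×10 = 2000.

2000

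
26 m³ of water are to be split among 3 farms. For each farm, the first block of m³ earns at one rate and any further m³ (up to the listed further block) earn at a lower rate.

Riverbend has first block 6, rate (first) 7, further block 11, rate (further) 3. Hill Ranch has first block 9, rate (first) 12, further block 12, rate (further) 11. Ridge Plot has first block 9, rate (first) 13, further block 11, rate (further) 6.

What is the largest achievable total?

Order all 6 blocks by rate: Ridge Plot/T1 13 > Hill Ranch/T1 12 > Hill Ranch/T2 11 > Riverbend/T1 7 > Ridge Plot/T2 6 > Riverbend/T2 3.
Ridge Plot T1 at 13: fill all 9 — 17 left.
Hill Ranch T1 at 12: fill all 9 — 8 left.
8 remain; put them into Hill Ranch T2 at 11.
Total = 13×9 + 12×9 + 11×8 = 313.

313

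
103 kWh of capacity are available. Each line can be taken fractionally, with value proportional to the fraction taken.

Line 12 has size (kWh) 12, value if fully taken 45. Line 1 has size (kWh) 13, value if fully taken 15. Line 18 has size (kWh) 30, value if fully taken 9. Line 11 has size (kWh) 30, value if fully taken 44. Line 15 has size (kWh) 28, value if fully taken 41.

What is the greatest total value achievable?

Sort by value density: Line 12 45/12≈3.75, Line 11 44/30≈1.47, Line 15 41/28≈1.46, Line 1 15/13≈1.15, Line 18 9/30≈0.3.
Take all of Line 12 (12 kWh, value 45) → 91 kWh left.
All 30 kWh of Line 11 fit (value 44) → 61 remain.
Take all of Line 15 (28 kWh, value 41) → 33 kWh left.
All 13 kWh of Line 1 fit (value 15) → 20 remain.
Fill the last 20 kWh with part of Line 18: 20/30 of it earns 6.
Total value = 151.

151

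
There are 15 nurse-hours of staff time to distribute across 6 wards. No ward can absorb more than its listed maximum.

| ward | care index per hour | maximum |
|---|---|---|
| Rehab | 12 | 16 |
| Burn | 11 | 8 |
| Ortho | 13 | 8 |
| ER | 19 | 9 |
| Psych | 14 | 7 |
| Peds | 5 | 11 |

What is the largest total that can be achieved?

255

Order the wards by care index per hour: ER 19 > Psych 14 > Ortho 13 > Rehab 12 > Burn 11 > Peds 5.
Give ER 9 to hit its cap of 9 → 6 left.
Psych has room for 7 but only 6 remain, so it gets 6.
Total = 19×9 + 14×6 = 255.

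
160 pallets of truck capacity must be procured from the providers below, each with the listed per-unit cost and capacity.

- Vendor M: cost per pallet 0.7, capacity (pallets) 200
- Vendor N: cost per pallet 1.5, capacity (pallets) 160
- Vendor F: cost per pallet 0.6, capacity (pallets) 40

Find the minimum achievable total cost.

108

Cheapest first:
Take 40 from Vendor F at 0.6 ; need 120 more.
Vendor M at 0.7: take 120 of its 200 ; requirement met.
Vendor N: unused.
Cost = 40×0.6 + 120×0.7 = 108.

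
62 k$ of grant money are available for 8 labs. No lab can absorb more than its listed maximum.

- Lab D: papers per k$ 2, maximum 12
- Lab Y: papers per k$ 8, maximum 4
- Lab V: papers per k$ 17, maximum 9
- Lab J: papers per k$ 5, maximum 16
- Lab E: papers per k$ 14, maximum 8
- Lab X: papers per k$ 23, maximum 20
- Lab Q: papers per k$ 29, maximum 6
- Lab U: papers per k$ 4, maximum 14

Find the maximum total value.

1006

Rank by papers per k$: Lab Q 29 > Lab X 23 > Lab V 17 > Lab E 14 > Lab Y 8 > Lab J 5 > Lab U 4 > Lab D 2.
Give Lab Q 6 to hit its cap of 6 ; 56 left.
Lab X takes 20 to reach its cap of 20 ; 36 left.
Lab V: +9 to 9 (cap) ; 27 left.
Lab E: +8 to 8 (cap) ; 19 left.
Give Lab Y 4 to hit its cap of 4 ; 15 left.
Only 15 left; Lab J takes them to reach 15.
Total = 8×4 + 17×9 + 5×15 + 14×8 + 23×20 + 29×6 = 1006.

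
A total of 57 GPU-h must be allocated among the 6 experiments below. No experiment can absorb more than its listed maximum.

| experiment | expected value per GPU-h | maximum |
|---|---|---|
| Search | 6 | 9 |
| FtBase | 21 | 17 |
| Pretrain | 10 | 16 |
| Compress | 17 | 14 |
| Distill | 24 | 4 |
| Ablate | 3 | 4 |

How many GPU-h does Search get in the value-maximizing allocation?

6

Order the experiments by expected value per GPU-h: Distill 24 > FtBase 21 > Compress 17 > Pretrain 10 > Search 6 > Ablate 3.
Give Distill 4 to hit its cap of 4 — 53 left.
Give FtBase 17 to hit its cap of 17 — 36 left.
Give Compress 14 to hit its cap of 14 — 22 left.
Pretrain takes 16 to reach its cap of 16 — 6 left.
Search: +6 (room for 9) → 6. Pool exhausted.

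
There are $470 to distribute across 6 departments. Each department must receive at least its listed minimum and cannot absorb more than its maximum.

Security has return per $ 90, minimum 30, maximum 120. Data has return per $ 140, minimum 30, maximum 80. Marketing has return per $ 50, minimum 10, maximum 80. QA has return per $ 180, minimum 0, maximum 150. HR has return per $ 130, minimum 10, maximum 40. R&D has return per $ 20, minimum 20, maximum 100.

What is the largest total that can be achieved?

57600

Meeting every minimum uses 30+30+10+0+10+20 = 100 $, leaving 370.
Highest return per $ first: QA 180 > Data 140 > HR 130 > Security 90 > Marketing 50 > R&D 20.
QA: +150 to 150 (cap) → 220 left.
Data: +50 to 80 (cap) → 170 left.
HR takes 30 more to reach its cap of 40 → 140 left.
Give Security 90 more to hit its cap of 120 → 50 left.
Marketing: +50 (room for 70) → 60. Pool exhausted.
Total = 90×120 + 140×80 + 50×60 + 180×150 + 130×40 + 20×20 = 57600.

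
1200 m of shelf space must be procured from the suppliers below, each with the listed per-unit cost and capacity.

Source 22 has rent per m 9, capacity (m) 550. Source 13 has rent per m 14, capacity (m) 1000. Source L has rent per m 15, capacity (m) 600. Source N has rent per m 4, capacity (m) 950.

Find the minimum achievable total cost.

6050

Use suppliers in increasing cost order.
Source N (4): use full 950 → 250 m to go.
Take 250 from Source 22 at 9 to finish.
Source 13, Source L: unused.
Cost = 950×4 + 250×9 = 6050.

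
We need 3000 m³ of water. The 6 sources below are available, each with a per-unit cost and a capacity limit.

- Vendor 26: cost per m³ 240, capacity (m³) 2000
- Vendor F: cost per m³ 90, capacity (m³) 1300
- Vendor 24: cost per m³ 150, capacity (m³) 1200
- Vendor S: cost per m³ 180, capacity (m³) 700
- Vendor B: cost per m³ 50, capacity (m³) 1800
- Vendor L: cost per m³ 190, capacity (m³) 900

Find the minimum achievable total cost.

198000

Fill from the cheapest source first.
Take 1800 from Vendor B at 50 — need 1200 more.
Take 1200 from Vendor F at 90 to finish.
Vendor 24, Vendor S, Vendor L, Vendor 26: unused.
Cost = 1800×50 + 1200×90 = 198000.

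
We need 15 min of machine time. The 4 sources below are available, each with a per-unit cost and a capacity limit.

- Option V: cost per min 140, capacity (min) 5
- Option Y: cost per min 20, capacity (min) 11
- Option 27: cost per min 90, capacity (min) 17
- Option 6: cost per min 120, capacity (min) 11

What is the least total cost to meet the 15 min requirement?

580

Use sources in increasing cost order.
Take 11 from Option Y at 20 → need 4 more.
Take 4 from Option 27 at 90 to finish.
Option 6, Option V: unused.
Cost = 11×20 + 4×90 = 580.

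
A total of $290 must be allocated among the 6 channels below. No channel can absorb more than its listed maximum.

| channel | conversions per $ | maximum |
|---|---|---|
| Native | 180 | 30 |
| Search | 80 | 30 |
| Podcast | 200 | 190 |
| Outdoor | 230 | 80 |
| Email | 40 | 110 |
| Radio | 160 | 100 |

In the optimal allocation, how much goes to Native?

Rank by conversions per $: Outdoor 230 > Podcast 200 > Native 180 > Radio 160 > Search 80 > Email 40.
Outdoor: +80 to 80 (cap) — 210 left.
Podcast takes 190 to reach its cap of 190 — 20 left.
Only 20 left; Native takes them to reach 20.

20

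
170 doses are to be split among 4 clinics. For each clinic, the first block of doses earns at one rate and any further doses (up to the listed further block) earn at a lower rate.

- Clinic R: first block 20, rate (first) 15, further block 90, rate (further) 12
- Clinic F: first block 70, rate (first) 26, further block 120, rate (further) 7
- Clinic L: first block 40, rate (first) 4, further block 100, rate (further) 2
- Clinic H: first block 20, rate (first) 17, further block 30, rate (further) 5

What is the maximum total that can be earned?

3180

Treat each block as its own option and order by rate: Clinic F/tier1 26 > Clinic H/tier1 17 > Clinic R/tier1 15 > Clinic R/tier2 12 > Clinic F/tier2 7 > Clinic H/tier2 5 > Clinic L/tier1 4 > Clinic L/tier2 2.
Clinic F tier1 at 26: fill all 70 ; 100 left.
Clinic H/tier1 (17): +20 ; 80 left.
Fill Clinic R tier1 block (20 at 15) ; 60 left.
60 remain; put them into Clinic R tier2 at 12.
Total = 26×70 + 17×20 + 15×20 + 12×60 = 3180.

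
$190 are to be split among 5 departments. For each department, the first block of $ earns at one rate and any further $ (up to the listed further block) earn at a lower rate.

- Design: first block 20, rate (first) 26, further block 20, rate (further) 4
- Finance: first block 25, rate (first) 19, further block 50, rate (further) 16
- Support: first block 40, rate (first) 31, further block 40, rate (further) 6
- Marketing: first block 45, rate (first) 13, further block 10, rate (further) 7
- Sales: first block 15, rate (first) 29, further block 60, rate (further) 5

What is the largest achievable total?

3990

Rank every tier by rate: Support/tier1 31 > Sales/tier1 29 > Design/tier1 26 > Finance/tier1 19 > Finance/tier2 16 > Marketing/tier1 13 > Marketing/tier2 7 > Support/tier2 6 > Sales/tier2 5 > Design/tier2 4.
Support tier1 at 31: fill all 40 ; 150 left.
Sales/tier1 (29): +15 ; 135 left.
Design tier1 at 26: fill all 20 ; 115 left.
Finance tier1 at 19: fill all 25 ; 90 left.
Finance tier2 at 16: fill all 50 ; 40 left.
Marketing/tier1: +40 of 45 at 13; pool empty.
Total = 31×40 + 29×15 + 26×20 + 19×25 + 16×50 + 13×40 = 3990.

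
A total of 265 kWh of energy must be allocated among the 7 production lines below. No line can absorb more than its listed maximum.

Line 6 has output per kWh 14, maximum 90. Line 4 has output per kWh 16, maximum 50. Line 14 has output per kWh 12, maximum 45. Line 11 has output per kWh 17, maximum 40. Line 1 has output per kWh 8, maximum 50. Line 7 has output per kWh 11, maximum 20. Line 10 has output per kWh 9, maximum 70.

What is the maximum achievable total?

3680

Highest output per kWh first: Line 11 17 > Line 4 16 > Line 6 14 > Line 14 12 > Line 7 11 > Line 10 9 > Line 1 8.
Line 11: +40 to 40 (cap) — 225 left.
Give Line 4 50 to hit its cap of 50 — 175 left.
Give Line 6 90 to hit its cap of 90 — 85 left.
Give Line 14 45 to hit its cap of 45 — 40 left.
Line 7 takes 20 to reach its cap of 20 — 20 left.
Only 20 left; Line 10 takes them to reach 20.
Total = 14×90 + 16×50 + 12×45 + 17×40 + 11×20 + 9×20 = 3680.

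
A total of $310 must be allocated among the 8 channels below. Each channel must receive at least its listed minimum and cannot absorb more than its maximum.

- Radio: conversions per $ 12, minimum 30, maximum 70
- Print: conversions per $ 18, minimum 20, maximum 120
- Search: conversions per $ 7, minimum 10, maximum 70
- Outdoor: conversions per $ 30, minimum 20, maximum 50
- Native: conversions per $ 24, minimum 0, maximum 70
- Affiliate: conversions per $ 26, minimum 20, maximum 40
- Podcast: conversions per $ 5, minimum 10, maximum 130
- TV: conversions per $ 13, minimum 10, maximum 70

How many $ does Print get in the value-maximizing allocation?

90

Meeting every minimum uses 30+20+10+20+0+20+10+10 = 120 $, leaving 190.
Rank by conversions per $: Outdoor 30 > Affiliate 26 > Native 24 > Print 18 > TV 13 > Radio 12 > Search 7 > Podcast 5.
Give Outdoor 30 more to hit its cap of 50 ; 160 left.
Affiliate takes 20 more to reach its cap of 40 ; 140 left.
Native takes 70 more to reach its cap of 70 ; 70 left.
Only 70 left; Print takes them to reach 90.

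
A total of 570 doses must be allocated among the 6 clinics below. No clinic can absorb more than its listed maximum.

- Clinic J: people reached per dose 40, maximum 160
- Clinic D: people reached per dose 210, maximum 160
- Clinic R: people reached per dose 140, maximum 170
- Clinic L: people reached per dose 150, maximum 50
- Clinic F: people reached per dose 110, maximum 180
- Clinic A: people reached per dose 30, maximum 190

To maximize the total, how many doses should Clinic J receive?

10

Rank by people reached per dose: Clinic D 210 > Clinic L 150 > Clinic R 140 > Clinic F 110 > Clinic J 40 > Clinic A 30.
Give Clinic D 160 to hit its cap of 160 — 410 left.
Clinic L takes 50 to reach its cap of 50 — 360 left.
Clinic R: +170 to 170 (cap) — 190 left.
Clinic F: +180 to 180 (cap) — 10 left.
Clinic J has room for 160 but only 10 remain, so it gets 10.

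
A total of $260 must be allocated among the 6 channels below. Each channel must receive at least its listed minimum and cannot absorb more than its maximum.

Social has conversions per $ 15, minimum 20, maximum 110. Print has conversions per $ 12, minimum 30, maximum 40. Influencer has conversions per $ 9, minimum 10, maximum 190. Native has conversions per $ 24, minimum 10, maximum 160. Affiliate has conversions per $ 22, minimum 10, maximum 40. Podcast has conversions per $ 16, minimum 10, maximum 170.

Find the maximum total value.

Meeting every minimum uses 20+30+10+10+10+10 = 90 $, leaving 170.
Rank by conversions per $: Native 24 > Affiliate 22 > Podcast 16 > Social 15 > Print 12 > Influencer 9.
Give Native 150 more to hit its cap of 160 — 20 left.
Affiliate: +20 (room for 30) → 30. Pool exhausted.
Total = 15×20 + 12×30 + 9×10 + 24×160 + 22×30 + 16×10 = 5410.

5410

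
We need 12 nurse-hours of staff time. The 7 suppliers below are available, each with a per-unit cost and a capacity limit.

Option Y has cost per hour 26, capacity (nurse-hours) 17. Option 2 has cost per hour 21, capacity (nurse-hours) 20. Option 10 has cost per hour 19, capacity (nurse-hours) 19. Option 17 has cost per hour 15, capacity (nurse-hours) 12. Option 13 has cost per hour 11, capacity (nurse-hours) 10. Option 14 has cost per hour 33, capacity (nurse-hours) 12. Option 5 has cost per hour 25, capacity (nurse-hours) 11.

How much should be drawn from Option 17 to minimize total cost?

2

Cheapest first:
Take 10 from Option 13 at 11 — need 2 more.
Option 17 at 15: take 2 of its 12 — requirement met.
Option 10, Option 2, Option 5, Option Y, Option 14: unused.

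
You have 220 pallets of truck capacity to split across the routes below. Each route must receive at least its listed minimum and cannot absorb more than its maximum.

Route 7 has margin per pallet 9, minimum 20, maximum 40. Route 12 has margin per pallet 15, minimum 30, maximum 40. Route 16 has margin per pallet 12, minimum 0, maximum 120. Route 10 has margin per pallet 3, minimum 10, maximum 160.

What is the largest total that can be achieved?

Meeting every minimum uses 20+30+0+10 = 60 pallets, leaving 160.
Order the routes by margin per pallet: Route 12 15 > Route 16 12 > Route 7 9 > Route 10 3.
Route 12 takes 10 more to reach its cap of 40 — 150 left.
Route 16 takes 120 more to reach its cap of 120 — 30 left.
Give Route 7 20 more to hit its cap of 40 — 10 left.
Route 10 has room for 150 more but only 10 remain, so it gets 20.
Total = 9×40 + 15×40 + 12×120 + 3×20 = 2460.

2460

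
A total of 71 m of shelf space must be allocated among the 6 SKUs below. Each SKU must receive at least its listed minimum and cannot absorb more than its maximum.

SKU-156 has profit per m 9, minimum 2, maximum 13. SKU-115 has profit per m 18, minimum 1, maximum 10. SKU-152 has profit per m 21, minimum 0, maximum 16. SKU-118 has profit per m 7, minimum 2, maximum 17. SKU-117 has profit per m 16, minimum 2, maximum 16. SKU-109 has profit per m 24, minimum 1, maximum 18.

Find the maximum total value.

Meeting every minimum uses 2+1+0+2+2+1 = 8 m, leaving 63.
Highest profit per m first: SKU-109 24 > SKU-152 21 > SKU-115 18 > SKU-117 16 > SKU-156 9 > SKU-118 7.
SKU-109: +17 to 18 (cap) — 46 left.
Give SKU-152 16 more to hit its cap of 16 — 30 left.
SKU-115: +9 to 10 (cap) — 21 left.
SKU-117: +14 to 16 (cap) — 7 left.
SKU-156 has room for 11 more but only 7 remain, so it gets 9.
Total = 9×9 + 18×10 + 21×16 + 7×2 + 16×16 + 24×18 = 1299.

1299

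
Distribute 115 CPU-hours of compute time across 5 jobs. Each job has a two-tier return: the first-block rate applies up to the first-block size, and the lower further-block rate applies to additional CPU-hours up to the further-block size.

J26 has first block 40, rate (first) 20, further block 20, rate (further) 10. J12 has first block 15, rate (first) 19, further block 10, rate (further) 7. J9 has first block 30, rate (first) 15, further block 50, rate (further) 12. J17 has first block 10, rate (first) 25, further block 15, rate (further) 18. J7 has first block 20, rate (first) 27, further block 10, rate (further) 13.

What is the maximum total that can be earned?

2370

Treat each block as its own option and order by rate: J7/first 27 > J17/first 25 > J26/first 20 > J12/first 19 > J17/second 18 > J9/first 15 > J7/second 13 > J9/second 12 > J26/second 10 > J12/second 7.
Fill J7 first block (20 at 27) → 95 left.
Fill J17 first block (10 at 25) → 85 left.
J26 first at 20: fill all 40 → 45 left.
Fill J12 first block (15 at 19) → 30 left.
J17/second (18): +15 → 15 left.
J9/first: +15 of 30 at 15; pool empty.
Total = 27×20 + 25×10 + 20×40 + 19×15 + 18×15 + 15×15 = 2370.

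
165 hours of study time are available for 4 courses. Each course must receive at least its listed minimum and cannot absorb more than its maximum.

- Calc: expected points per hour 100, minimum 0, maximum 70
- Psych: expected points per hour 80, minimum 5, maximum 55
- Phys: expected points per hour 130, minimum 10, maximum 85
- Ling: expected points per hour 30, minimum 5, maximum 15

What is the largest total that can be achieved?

Meeting every minimum uses 0+5+10+5 = 20 hours, leaving 145.
Order the courses by expected points per hour: Phys 130 > Calc 100 > Psych 80 > Ling 30.
Phys takes 75 more to reach its cap of 85 — 70 left.
Calc takes 70 more to reach its cap of 70 — 0 left.
Total = 100×70 + 80×5 + 130×85 + 30×5 = 18600.

18600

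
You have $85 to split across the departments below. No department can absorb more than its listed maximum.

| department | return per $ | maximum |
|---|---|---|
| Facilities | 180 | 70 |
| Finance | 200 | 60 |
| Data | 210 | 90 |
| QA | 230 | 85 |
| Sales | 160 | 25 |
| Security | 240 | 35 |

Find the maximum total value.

Rank by return per $: Security 240 > QA 230 > Data 210 > Finance 200 > Facilities 180 > Sales 160.
Security: +35 to 35 (cap) — 50 left.
Only 50 left; QA takes them to reach 50.
Total = 230×50 + 240×35 = 19900.

19900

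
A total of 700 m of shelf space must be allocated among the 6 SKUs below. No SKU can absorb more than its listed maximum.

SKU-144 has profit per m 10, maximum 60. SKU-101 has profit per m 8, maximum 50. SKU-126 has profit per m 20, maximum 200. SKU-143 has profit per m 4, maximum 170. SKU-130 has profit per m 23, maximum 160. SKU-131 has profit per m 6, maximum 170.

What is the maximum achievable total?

Order the SKUs by profit per m: SKU-130 23 > SKU-126 20 > SKU-144 10 > SKU-101 8 > SKU-131 6 > SKU-143 4.
SKU-130: +160 to 160 (cap) — 540 left.
SKU-126 takes 200 to reach its cap of 200 — 340 left.
SKU-144 takes 60 to reach its cap of 60 — 280 left.
Give SKU-101 50 to hit its cap of 50 — 230 left.
SKU-131: +170 to 170 (cap) — 60 left.
SKU-143 has room for 170 but only 60 remain, so it gets 60.
Total = 10×60 + 8×50 + 20×200 + 4×60 + 23×160 + 6×170 = 9940.

9940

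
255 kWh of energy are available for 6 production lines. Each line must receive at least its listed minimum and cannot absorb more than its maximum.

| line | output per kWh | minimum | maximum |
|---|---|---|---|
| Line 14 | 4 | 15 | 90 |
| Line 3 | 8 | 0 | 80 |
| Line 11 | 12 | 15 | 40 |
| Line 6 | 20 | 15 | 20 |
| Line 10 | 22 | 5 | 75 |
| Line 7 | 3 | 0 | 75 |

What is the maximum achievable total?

Meeting every minimum uses 15+0+15+15+5+0 = 50 kWh, leaving 205.
Order the production lines by output per kWh: Line 10 22 > Line 6 20 > Line 11 12 > Line 3 8 > Line 14 4 > Line 7 3.
Line 10: +70 to 75 (cap) — 135 left.
Line 6 takes 5 more to reach its cap of 20 — 130 left.
Line 11 takes 25 more to reach its cap of 40 — 105 left.
Give Line 3 80 more to hit its cap of 80 — 25 left.
Line 14: +25 (room for 75) → 40. Pool exhausted.
Total = 4×40 + 8×80 + 12×40 + 20×20 + 22×75 = 3330.

3330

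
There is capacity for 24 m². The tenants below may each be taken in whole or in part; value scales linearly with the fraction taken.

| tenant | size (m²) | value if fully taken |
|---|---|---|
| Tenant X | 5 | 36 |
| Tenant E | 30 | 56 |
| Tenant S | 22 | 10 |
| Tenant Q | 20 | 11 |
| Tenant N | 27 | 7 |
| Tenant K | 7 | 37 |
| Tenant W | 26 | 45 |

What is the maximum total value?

Best value per unit of size first: Tenant X 36/5≈7.2, Tenant K 37/7≈5.29, Tenant E 56/30≈1.87, Tenant W 45/26≈1.73, Tenant Q 11/20≈0.55, Tenant S 10/22≈0.455, Tenant N 7/27≈0.259.
All 5 m² of Tenant X fit (value 36) — 19 remain.
All 7 m² of Tenant K fit (value 37) — 12 remain.
Only 12 m² remain; take 12/30 of Tenant E for value 56×12/30 = 22.4.
Total value = 95.4.

95.4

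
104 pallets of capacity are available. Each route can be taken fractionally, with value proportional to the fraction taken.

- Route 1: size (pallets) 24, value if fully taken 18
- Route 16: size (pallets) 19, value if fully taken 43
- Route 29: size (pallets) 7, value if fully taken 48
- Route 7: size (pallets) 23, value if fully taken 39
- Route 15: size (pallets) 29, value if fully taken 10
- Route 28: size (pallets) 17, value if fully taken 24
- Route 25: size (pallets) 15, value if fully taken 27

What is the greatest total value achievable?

198.25

Sort by value density: Route 29 48/7≈6.86, Route 16 43/19≈2.26, Route 25 27/15≈1.8, Route 7 39/23≈1.7, Route 28 24/17≈1.41, Route 1 18/24≈0.75, Route 15 10/29≈0.345.
Route 29: take in full, 7 pallets for value 48 → 97 left.
All 19 pallets of Route 16 fit (value 43) → 78 remain.
Take all of Route 25 (15 pallets, value 27) → 63 pallets left.
Take all of Route 7 (23 pallets, value 39) → 40 pallets left.
Route 28: take in full, 17 pallets for value 24 → 23 left.
Only 23 pallets remain; take 23/24 of Route 1 for value 18×23/24 = 17.25.
Total value = 198.25.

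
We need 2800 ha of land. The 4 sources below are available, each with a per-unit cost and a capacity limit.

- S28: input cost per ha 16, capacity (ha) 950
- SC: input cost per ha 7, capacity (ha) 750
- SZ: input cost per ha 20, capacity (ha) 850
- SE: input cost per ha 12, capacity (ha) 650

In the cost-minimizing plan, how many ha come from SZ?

Fill from the cheapest source first.
SC at 7: take all 750 ha — 2050 still needed.
SE at 12: take all 650 ha — 1400 still needed.
Take 950 from S28 at 16 — need 450 more.
SZ at 20: take 450 of its 850 — requirement met.

450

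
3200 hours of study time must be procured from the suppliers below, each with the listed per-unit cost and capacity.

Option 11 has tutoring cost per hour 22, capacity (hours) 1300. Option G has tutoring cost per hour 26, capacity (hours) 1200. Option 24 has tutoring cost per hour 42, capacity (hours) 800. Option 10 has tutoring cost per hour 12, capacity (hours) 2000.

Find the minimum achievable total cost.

50400

Fill from the cheapest supplier first.
Take 2000 from Option 10 at 12 — need 1200 more.
Option 11 at 22: take 1200 of its 1300 — requirement met.
Option G, Option 24: unused.
Cost = 2000×12 + 1200×22 = 50400.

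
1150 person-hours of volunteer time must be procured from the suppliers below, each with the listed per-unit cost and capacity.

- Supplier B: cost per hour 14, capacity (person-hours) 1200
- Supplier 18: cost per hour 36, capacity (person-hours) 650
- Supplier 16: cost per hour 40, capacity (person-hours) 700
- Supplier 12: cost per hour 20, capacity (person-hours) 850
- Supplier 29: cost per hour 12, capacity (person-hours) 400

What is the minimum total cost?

15300

Fill from the cheapest supplier first.
Supplier 29 (12): use full 400 — 750 person-hours to go.
Supplier B at 14: take 750 of its 1200 — requirement met.
Supplier 12, Supplier 18, Supplier 16: unused.
Cost = 400×12 + 750×14 = 15300.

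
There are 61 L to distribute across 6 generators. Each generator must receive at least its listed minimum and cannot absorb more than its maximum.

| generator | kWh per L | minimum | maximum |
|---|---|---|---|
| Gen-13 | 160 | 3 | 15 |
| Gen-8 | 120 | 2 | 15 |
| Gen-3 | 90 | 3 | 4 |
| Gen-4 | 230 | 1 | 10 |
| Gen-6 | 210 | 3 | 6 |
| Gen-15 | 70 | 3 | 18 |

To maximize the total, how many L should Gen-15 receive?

11

Meeting every minimum uses 3+2+3+1+3+3 = 15 L, leaving 46.
Highest kWh per L first: Gen-4 230 > Gen-6 210 > Gen-13 160 > Gen-8 120 > Gen-3 90 > Gen-15 70.
Give Gen-4 9 more to hit its cap of 10 ; 37 left.
Gen-6: +3 to 6 (cap) ; 34 left.
Gen-13: +12 to 15 (cap) ; 22 left.
Gen-8: +13 to 15 (cap) ; 9 left.
Gen-3: +1 to 4 (cap) ; 8 left.
Gen-15: +8 (room for 15) → 11. Pool exhausted.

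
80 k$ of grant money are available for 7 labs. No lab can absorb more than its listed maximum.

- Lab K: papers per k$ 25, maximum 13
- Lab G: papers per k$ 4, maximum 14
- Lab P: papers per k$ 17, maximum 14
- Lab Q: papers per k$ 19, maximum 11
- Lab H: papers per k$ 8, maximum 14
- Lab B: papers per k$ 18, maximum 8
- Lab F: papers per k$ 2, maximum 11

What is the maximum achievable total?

1096

Order the labs by papers per k$: Lab K 25 > Lab Q 19 > Lab B 18 > Lab P 17 > Lab H 8 > Lab G 4 > Lab F 2.
Give Lab K 13 to hit its cap of 13 ; 67 left.
Lab Q: +11 to 11 (cap) ; 56 left.
Lab B: +8 to 8 (cap) ; 48 left.
Lab P: +14 to 14 (cap) ; 34 left.
Lab H takes 14 to reach its cap of 14 ; 20 left.
Lab G: +14 to 14 (cap) ; 6 left.
Lab F has room for 11 but only 6 remain, so it gets 6.
Total = 25×13 + 4×14 + 17×14 + 19×11 + 8×14 + 18×8 + 2×6 = 1096.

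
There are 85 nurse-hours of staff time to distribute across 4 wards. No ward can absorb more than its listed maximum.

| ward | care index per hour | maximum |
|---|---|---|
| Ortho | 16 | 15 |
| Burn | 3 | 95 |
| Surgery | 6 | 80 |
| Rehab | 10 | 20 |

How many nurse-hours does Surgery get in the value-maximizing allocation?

50

Order the wards by care index per hour: Ortho 16 > Rehab 10 > Surgery 6 > Burn 3.
Give Ortho 15 to hit its cap of 15 → 70 left.
Give Rehab 20 to hit its cap of 20 → 50 left.
Only 50 left; Surgery takes them to reach 50.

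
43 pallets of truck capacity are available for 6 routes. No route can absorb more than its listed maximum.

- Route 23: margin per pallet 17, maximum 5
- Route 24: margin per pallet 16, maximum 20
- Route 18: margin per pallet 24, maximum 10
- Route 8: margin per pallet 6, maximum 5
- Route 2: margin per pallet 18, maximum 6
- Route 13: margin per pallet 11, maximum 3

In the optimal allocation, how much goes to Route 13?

Rank by margin per pallet: Route 18 24 > Route 2 18 > Route 23 17 > Route 24 16 > Route 13 11 > Route 8 6.
Give Route 18 10 to hit its cap of 10 ; 33 left.
Give Route 2 6 to hit its cap of 6 ; 27 left.
Route 23 takes 5 to reach its cap of 5 ; 22 left.
Give Route 24 20 to hit its cap of 20 ; 2 left.
Route 13 has room for 3 but only 2 remain, so it gets 2.

2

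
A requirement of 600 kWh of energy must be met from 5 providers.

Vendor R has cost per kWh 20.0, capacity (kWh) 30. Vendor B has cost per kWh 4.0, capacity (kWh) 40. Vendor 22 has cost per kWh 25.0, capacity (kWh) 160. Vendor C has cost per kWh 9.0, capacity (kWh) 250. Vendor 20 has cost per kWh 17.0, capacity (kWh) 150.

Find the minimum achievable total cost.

Cheapest first:
Vendor B at 4.0: take all 40 kWh — 560 still needed.
Take 250 from Vendor C at 9.0 — need 310 more.
Take 150 from Vendor 20 at 17.0 — need 160 more.
Vendor R (20.0): use full 30 — 130 kWh to go.
Vendor 22 at 25.0: take 130 of its 160 — requirement met.
Cost = 40×4.0 + 250×9.0 + 150×17.0 + 30×20.0 + 130×25.0 = 8810.

8810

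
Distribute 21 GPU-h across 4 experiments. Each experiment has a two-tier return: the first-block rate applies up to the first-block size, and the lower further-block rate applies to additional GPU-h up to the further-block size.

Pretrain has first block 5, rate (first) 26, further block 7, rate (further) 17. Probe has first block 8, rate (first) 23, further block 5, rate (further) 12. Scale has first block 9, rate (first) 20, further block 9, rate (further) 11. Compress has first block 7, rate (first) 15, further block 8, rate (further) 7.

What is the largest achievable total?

Order all 8 blocks by rate: Pretrain/T1 26 > Probe/T1 23 > Scale/T1 20 > Pretrain/T2 17 > Compress/T1 15 > Probe/T2 12 > Scale/T2 11 > Compress/T2 7.
Pretrain T1 at 26: fill all 5 ; 16 left.
Fill Probe T1 block (8 at 23) ; 8 left.
Scale T1 at 20: only 8 left, fill 8.
Total = 26×5 + 23×8 + 20×8 = 474.

474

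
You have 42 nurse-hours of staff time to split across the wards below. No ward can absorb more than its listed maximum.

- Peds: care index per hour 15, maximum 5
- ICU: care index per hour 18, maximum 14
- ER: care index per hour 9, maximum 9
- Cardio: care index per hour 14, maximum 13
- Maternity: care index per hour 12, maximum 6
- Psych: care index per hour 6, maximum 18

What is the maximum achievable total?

Order the wards by care index per hour: ICU 18 > Peds 15 > Cardio 14 > Maternity 12 > ER 9 > Psych 6.
Give ICU 14 to hit its cap of 14 → 28 left.
Peds: +5 to 5 (cap) → 23 left.
Give Cardio 13 to hit its cap of 13 → 10 left.
Maternity takes 6 to reach its cap of 6 → 4 left.
Only 4 left; ER takes them to reach 4.
Total = 15×5 + 18×14 + 9×4 + 14×13 + 12×6 = 617.

617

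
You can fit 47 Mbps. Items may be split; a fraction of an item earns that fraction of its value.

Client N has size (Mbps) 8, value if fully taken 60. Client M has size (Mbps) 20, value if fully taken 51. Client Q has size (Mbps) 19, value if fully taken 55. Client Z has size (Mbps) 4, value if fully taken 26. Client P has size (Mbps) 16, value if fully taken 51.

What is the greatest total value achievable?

Sort by value density: Client N 60/8≈7.5, Client Z 26/4≈6.5, Client P 51/16≈3.19, Client Q 55/19≈2.89, Client M 51/20≈2.55.
Take all of Client N (8 Mbps, value 60) → 39 Mbps left.
Client Z: take in full, 4 Mbps for value 26 → 35 left.
Take all of Client P (16 Mbps, value 51) → 19 Mbps left.
Take all of Client Q (19 Mbps, value 55) → 0 Mbps left.
Total value = 192.

192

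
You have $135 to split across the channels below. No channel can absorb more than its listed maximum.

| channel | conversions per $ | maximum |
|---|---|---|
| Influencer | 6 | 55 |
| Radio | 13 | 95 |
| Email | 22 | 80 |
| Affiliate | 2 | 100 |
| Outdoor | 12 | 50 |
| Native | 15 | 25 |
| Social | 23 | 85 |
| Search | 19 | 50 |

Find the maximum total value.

Order the channels by conversions per $: Social 23 > Email 22 > Search 19 > Native 15 > Radio 13 > Outdoor 12 > Influencer 6 > Affiliate 2.
Give Social 85 to hit its cap of 85 → 50 left.
Email has room for 80 but only 50 remain, so it gets 50.
Total = 22×50 + 23×85 = 3055.

3055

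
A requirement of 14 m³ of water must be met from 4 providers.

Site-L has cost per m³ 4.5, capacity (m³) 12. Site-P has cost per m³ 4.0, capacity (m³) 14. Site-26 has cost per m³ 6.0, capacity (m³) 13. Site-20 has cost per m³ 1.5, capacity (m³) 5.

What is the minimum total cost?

43.5

Cheapest first:
Site-20 at 1.5: take all 5 m³ → 9 still needed.
Site-P (4.0): take the remaining 9 → done.
Site-L, Site-26: unused.
Cost = 5×1.5 + 9×4.0 = 43.5.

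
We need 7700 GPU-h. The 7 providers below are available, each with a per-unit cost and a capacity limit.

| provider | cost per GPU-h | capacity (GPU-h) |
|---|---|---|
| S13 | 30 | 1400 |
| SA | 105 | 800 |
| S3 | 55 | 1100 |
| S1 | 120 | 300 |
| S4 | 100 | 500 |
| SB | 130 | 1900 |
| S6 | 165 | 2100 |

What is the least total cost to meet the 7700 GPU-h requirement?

Fill from the cheapest provider first.
Take 1400 from S13 at 30 — need 6300 more.
Take 1100 from S3 at 55 — need 5200 more.
Take 500 from S4 at 100 — need 4700 more.
SA (105): use full 800 — 3900 GPU-h to go.
S1 at 120: take all 300 GPU-h — 3600 still needed.
Take 1900 from SB at 130 — need 1700 more.
S6 at 165: take 1700 of its 2100 — requirement met.
Cost = 1400×30 + 1100×55 + 500×100 + 800×105 + 300×120 + 1900×130 + 1700×165 = 800000.

800000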